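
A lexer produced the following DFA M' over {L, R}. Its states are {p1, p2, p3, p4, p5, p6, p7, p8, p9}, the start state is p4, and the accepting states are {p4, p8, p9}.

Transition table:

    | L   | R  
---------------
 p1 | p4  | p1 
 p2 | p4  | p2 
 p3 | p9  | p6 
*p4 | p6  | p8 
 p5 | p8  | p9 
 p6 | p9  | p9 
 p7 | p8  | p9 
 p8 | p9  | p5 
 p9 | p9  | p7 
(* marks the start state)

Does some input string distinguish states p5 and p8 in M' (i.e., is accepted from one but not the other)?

First remove the unreachable states {p1,p2,p3}; 6 states remain.
Initial partition by acceptance: {p4,p8,p9} | {p5,p6,p7}.
Refine {p4,p8,p9} on symbol L: members go to different blocks, giving {p8,p9} and {p4}.
Stable partition: {p8,p9} | {p5,p6,p7} | {p4} — 3 equivalence classes.
p5 and p8 end up in different blocks, so they are distinguishable. For instance, the string 'ε' is accepted from only p8.

Yes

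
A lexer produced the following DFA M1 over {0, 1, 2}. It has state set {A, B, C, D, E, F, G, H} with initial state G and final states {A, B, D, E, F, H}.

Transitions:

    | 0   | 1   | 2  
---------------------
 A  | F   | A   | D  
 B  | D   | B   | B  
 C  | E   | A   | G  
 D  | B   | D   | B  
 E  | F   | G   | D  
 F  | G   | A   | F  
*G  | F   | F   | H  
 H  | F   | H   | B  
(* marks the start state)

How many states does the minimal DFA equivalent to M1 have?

States {C,E} cannot be reached from the start state, so discard them.
P0 = {A,B,D,F,H} | {G}.
Split {A,B,D,F,H} by δ(·,0) → {A,B,D,H} and {F}.
On input 0, block {A,B,D,H} splits into {A,H} and {B,D}.
No further refinement is possible. Final partition (4 blocks): {A,H} | {G} | {F} | {B,D}.

4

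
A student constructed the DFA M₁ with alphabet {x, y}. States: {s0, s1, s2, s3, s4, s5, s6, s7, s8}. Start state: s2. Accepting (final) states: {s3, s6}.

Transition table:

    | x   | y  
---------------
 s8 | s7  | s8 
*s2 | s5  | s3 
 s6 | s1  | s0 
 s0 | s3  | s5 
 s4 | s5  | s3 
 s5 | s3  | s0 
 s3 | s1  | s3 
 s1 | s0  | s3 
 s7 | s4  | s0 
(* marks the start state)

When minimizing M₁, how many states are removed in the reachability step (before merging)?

BFS from s2 reaches {s0, s1, s2, s3, s5}; the 4 state(s) s4, s6, s7, s8 are never visited.

4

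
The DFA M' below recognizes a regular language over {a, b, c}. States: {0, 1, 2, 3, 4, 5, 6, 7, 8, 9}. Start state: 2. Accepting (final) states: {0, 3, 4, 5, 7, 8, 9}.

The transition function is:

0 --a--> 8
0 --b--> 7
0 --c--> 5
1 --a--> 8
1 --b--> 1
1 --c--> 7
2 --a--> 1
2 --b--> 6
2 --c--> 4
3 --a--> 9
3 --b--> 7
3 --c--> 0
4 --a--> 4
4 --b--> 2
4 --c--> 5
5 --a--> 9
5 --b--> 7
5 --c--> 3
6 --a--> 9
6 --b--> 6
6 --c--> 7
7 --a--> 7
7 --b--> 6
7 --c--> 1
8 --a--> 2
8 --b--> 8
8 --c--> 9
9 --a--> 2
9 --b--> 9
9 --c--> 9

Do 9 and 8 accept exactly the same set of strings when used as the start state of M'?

All states are reachable from the start state.
Start with accepting vs non-accepting: {0,3,4,5,7,8,9} | {1,2,6}.
On input a, block {0,3,4,5,7,8,9} splits into {0,3,4,5,7} and {8,9}.
On input a, block {0,3,4,5,7} splits into {0,3,5} and {4,7}.
On input a, block {1,2,6} splits into {1,6} and {2}.
On input b, block {4,7} splits into {4} and {7}.
The partition is now stable with 6 blocks: {0,3,5} | {1,6} | {8,9} | {4} | {2} | {7}.
9 and 8 lie in the same block of the stable partition, so they are equivalent — no string distinguishes them.

Yes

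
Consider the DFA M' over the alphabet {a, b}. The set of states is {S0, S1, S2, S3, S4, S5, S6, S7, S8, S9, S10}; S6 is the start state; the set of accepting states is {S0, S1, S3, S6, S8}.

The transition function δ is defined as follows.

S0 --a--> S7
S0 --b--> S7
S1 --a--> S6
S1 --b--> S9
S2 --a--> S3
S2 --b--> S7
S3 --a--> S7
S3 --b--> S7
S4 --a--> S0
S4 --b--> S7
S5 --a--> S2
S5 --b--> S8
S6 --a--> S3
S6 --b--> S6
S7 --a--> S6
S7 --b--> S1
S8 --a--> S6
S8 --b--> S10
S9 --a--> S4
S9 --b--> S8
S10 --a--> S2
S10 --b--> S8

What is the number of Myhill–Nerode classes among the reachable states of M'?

6

First remove the unreachable states {S5}; 10 states remain.
Start with accepting vs non-accepting: {S0,S1,S3,S6,S8} | {S2,S4,S7,S9,S10}.
Refine {S0,S1,S3,S6,S8} on symbol a: members go to different blocks, giving {S1,S6,S8} and {S0,S3}.
Split {S1,S6,S8} by δ(·,a) → {S1,S8} and {S6}.
Refine {S2,S4,S7,S9,S10} on symbol a: members go to different blocks, giving {S2,S4} and {S9,S10} and {S7}.
No further refinement is possible. Final partition (6 blocks): {S1,S8} | {S2,S4} | {S0,S3} | {S6} | {S9,S10} | {S7}.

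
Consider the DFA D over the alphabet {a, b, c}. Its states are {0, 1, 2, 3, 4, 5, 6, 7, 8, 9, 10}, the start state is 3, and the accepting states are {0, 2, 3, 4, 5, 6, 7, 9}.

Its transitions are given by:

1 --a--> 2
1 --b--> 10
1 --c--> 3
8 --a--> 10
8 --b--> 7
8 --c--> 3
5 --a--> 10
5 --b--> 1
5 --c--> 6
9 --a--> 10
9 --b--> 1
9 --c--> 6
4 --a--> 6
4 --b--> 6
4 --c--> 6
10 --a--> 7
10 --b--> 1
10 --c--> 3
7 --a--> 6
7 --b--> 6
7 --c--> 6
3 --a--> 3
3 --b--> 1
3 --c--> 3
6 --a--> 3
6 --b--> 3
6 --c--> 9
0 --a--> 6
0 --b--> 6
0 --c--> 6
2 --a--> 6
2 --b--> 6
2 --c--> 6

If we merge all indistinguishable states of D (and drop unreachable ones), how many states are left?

5

Reachable states from the start: {1,2,3,6,7,9,10}. Unreachable: {0,4,5,8} — drop them.
Start with accepting vs non-accepting: {2,3,6,7,9} | {1,10}.
Refine {2,3,6,7,9} on symbol a: members go to different blocks, giving {2,3,6,7} and {9}.
On input b, block {2,3,6,7} splits into {2,6,7} and {3}.
Split {2,6,7} by δ(·,a) → {2,7} and {6}.
The partition is now stable with 5 blocks: {2,7} | {1,10} | {9} | {3} | {6}.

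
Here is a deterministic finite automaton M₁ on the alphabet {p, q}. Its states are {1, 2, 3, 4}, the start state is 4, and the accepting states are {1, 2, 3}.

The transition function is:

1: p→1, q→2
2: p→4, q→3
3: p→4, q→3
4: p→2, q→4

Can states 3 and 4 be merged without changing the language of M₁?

No

First remove the unreachable states {1}; 3 states remain.
Initial partition by acceptance: {2,3} | {4}.
Stable partition: {2,3} | {4} — 2 equivalence classes.
3 and 4 end up in different blocks, so they are distinguishable. For instance, the string 'ε' is accepted from only 3.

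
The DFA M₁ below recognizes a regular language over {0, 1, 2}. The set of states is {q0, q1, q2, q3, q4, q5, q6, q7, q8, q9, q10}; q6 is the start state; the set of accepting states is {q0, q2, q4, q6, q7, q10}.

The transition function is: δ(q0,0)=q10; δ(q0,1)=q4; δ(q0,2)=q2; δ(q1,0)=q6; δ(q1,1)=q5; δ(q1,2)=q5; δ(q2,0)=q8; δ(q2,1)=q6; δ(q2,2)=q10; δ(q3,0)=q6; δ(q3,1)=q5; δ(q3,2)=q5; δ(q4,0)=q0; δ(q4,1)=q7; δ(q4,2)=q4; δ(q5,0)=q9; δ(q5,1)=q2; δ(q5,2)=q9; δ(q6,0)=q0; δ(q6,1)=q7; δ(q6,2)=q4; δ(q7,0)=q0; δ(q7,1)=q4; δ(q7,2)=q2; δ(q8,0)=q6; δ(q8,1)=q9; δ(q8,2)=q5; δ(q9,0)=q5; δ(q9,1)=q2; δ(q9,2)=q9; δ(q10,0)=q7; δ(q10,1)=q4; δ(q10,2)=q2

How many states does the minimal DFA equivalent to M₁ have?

States {q1,q3} cannot be reached from the start state, so discard them.
Start with accepting vs non-accepting: {q0,q2,q4,q6,q7,q10} | {q5,q8,q9}.
Refine {q0,q2,q4,q6,q7,q10} on symbol 0: members go to different blocks, giving {q0,q4,q6,q7,q10} and {q2}.
Refine {q0,q4,q6,q7,q10} on symbol 2: members go to different blocks, giving {q0,q7,q10} and {q4,q6}.
On input 0, block {q5,q8,q9} splits into {q5,q9} and {q8}.
Stable partition: {q0,q7,q10} | {q5,q9} | {q2} | {q4,q6} | {q8} — 5 equivalence classes.

5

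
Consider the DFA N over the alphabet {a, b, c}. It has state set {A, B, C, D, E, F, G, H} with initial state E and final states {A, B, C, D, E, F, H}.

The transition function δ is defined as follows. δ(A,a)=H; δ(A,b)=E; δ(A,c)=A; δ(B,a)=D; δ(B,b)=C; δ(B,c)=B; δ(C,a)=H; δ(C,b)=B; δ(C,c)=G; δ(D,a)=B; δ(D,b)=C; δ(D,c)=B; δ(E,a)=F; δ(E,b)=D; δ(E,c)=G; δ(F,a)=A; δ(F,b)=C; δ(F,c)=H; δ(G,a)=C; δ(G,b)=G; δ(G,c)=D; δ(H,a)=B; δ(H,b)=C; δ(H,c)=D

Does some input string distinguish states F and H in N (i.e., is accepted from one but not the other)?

Start with accepting vs non-accepting: {A,B,C,D,E,F,H} | {G}.
On input c, block {A,B,C,D,E,F,H} splits into {A,B,D,F,H} and {C,E}.
Stable partition: {A,B,D,F,H} | {G} | {C,E} — 3 equivalence classes.
F and H lie in the same block of the stable partition, so they are equivalent — no string distinguishes them.

No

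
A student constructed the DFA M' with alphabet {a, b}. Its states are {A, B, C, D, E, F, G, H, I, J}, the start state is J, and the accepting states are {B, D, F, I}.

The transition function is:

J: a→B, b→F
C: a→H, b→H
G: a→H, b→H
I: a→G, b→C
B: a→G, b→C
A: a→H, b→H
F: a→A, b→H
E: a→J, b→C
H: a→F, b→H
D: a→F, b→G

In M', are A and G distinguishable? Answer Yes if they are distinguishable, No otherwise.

States {D,E,I} cannot be reached from the start state, so discard them.
P0 = {B,F} | {A,C,G,H,J}.
On input a, block {A,C,G,H,J} splits into {A,C,G} and {H,J}.
On input b, block {B,F} splits into {B} and {F}.
Split {H,J} by δ(·,a) → {H} and {J}.
The partition is now stable with 5 blocks: {B} | {A,C,G} | {H} | {F} | {J}.
A and G lie in the same block of the stable partition, so they are equivalent — no string distinguishes them.

No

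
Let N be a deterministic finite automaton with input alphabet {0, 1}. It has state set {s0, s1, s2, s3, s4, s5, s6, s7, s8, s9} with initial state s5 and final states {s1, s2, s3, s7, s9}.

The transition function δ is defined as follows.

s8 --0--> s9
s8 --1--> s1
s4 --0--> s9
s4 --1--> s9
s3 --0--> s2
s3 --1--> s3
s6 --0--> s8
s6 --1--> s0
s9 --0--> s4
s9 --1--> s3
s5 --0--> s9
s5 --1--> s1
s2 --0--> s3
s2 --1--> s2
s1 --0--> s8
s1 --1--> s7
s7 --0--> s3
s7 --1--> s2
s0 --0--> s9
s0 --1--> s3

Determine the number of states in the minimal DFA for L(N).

3

States {s0,s6} cannot be reached from the start state, so discard them.
Start with accepting vs non-accepting: {s1,s2,s3,s7,s9} | {s4,s5,s8}.
On input 0, block {s1,s2,s3,s7,s9} splits into {s2,s3,s7} and {s1,s9}.
No further refinement is possible. Final partition (3 blocks): {s2,s3,s7} | {s4,s5,s8} | {s1,s9}.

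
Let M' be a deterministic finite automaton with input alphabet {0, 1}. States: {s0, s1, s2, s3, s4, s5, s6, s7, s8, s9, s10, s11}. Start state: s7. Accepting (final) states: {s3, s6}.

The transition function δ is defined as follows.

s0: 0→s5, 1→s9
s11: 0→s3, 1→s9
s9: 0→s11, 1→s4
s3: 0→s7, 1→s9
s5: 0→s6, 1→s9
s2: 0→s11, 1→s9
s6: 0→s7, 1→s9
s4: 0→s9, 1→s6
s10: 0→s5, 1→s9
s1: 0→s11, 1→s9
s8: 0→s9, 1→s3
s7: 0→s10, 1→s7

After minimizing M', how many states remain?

6

First remove the unreachable states {s0,s1,s2,s8}; 8 states remain.
Initial partition by acceptance: {s3,s6} | {s4,s5,s7,s9,s10,s11}.
On input 0, block {s4,s5,s7,s9,s10,s11} splits into {s4,s7,s9,s10} and {s5,s11}.
On input 0, block {s4,s7,s9,s10} splits into {s4,s7} and {s9,s10}.
Refine {s4,s7} on symbol 1: members go to different blocks, giving {s4} and {s7}.
On input 1, block {s9,s10} splits into {s9} and {s10}.
No further refinement is possible. Final partition (6 blocks): {s3,s6} | {s4} | {s5,s11} | {s9} | {s7} | {s10}.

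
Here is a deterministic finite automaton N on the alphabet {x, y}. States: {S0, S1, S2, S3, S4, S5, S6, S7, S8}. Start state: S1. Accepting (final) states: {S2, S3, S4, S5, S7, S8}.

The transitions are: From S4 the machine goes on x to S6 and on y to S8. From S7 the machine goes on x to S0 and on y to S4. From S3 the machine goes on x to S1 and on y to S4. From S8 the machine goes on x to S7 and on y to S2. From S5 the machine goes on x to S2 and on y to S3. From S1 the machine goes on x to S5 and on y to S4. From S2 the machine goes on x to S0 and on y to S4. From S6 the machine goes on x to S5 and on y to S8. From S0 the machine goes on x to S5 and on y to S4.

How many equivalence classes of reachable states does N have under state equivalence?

Every state is reachable, so we keep all 9.
P0 = {S2,S3,S4,S5,S7,S8} | {S0,S1,S6}.
On input x, block {S2,S3,S4,S5,S7,S8} splits into {S2,S3,S4,S7} and {S5,S8}.
On input y, block {S2,S3,S4,S7} splits into {S2,S3,S7} and {S4}.
Refine {S0,S1,S6} on symbol y: members go to different blocks, giving {S0,S1} and {S6}.
The partition is now stable with 5 blocks: {S2,S3,S7} | {S0,S1} | {S5,S8} | {S4} | {S6}.

5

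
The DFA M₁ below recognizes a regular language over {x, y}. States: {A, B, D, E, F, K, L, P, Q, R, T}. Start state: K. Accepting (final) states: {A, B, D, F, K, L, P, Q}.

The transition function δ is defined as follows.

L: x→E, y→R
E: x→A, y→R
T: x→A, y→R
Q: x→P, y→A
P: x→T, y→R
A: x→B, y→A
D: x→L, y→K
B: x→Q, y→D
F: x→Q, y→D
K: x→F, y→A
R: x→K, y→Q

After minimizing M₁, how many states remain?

Every state is reachable, so we keep all 11.
Initial partition by acceptance: {A,B,D,F,K,L,P,Q} | {E,R,T}.
On input x, block {A,B,D,F,K,L,P,Q} splits into {A,B,D,F,K,Q} and {L,P}.
On input x, block {A,B,D,F,K,Q} splits into {A,B,F,K} and {D,Q}.
Refine {A,B,F,K} on symbol x: members go to different blocks, giving {A,K} and {B,F}.
Refine {E,R,T} on symbol y: members go to different blocks, giving {E,T} and {R}.
No further refinement is possible. Final partition (6 blocks): {A,K} | {E,T} | {L,P} | {D,Q} | {B,F} | {R}.

6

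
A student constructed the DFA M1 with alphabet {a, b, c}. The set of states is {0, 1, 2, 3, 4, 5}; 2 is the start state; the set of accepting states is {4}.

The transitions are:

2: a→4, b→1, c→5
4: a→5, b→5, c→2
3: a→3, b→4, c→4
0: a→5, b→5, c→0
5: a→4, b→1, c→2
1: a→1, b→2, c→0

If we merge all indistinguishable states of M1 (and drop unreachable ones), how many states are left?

4

First remove the unreachable states {3}; 5 states remain.
Start with accepting vs non-accepting: {4} | {0,1,2,5}.
Refine {0,1,2,5} on symbol a: members go to different blocks, giving {0,1} and {2,5}.
On input a, block {0,1} splits into {0} and {1}.
Stable partition: {4} | {0} | {2,5} | {1} — 4 equivalence classes.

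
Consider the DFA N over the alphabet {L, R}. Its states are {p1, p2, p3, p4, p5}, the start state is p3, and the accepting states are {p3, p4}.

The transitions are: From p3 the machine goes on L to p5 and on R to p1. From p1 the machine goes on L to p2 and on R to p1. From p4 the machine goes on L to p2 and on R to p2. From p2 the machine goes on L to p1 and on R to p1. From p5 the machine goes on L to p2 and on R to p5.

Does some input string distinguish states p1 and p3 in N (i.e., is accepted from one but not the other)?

Yes

First remove the unreachable states {p4}; 4 states remain.
Start with accepting vs non-accepting: {p3} | {p1,p2,p5}.
The partition is now stable with 2 blocks: {p3} | {p1,p2,p5}.
p1 and p3 end up in different blocks, so they are distinguishable. For instance, the string 'ε' is accepted from only p3.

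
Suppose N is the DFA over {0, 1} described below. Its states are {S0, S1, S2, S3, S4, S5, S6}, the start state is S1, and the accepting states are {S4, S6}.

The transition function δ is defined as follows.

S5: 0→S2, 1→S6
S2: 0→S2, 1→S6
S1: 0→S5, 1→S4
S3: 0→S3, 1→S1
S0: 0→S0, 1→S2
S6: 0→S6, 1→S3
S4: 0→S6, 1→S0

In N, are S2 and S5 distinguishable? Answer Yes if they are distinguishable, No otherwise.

No

Every state is reachable, so we keep all 7.
P0 = {S4,S6} | {S0,S1,S2,S3,S5}.
Split {S0,S1,S2,S3,S5} by δ(·,1) → {S1,S2,S5} and {S0,S3}.
Stable partition: {S4,S6} | {S1,S2,S5} | {S0,S3} — 3 equivalence classes.
S2 and S5 lie in the same block of the stable partition, so they are equivalent — no string distinguishes them.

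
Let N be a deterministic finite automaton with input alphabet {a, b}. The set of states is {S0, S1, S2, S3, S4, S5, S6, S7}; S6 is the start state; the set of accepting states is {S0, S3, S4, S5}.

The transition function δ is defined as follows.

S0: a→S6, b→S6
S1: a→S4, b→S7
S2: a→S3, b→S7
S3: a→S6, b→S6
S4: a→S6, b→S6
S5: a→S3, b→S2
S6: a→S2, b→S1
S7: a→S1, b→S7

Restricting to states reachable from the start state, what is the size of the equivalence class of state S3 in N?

2

States {S0,S5} cannot be reached from the start state, so discard them.
P0 = {S3,S4} | {S1,S2,S6,S7}.
Split {S1,S2,S6,S7} by δ(·,a) → {S1,S2} and {S6,S7}.
Split {S6,S7} by δ(·,b) → {S6} and {S7}.
Stable partition: {S3,S4} | {S1,S2} | {S6} | {S7} — 4 equivalence classes.
The equivalence class containing S3 is {S3,S4}, of size 2.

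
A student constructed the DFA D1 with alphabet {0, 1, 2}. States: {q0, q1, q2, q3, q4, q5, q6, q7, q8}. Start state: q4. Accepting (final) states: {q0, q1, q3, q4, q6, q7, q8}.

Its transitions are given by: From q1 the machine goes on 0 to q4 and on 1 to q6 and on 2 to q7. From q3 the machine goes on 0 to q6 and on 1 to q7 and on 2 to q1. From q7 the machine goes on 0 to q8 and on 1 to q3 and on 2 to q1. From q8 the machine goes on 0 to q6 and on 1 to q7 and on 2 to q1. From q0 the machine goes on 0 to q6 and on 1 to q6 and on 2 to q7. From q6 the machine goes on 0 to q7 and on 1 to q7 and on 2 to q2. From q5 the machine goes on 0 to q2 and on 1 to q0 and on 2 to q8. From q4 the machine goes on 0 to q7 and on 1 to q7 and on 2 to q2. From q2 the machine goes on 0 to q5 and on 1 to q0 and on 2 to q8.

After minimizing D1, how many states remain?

Start with accepting vs non-accepting: {q0,q1,q3,q4,q6,q7,q8} | {q2,q5}.
On input 2, block {q0,q1,q3,q4,q6,q7,q8} splits into {q0,q1,q3,q7,q8} and {q4,q6}.
On input 0, block {q0,q1,q3,q7,q8} splits into {q0,q1,q3,q8} and {q7}.
Split {q0,q1,q3,q8} by δ(·,1) → {q0,q1} and {q3,q8}.
No further refinement is possible. Final partition (5 blocks): {q0,q1} | {q2,q5} | {q4,q6} | {q7} | {q3,q8}.

5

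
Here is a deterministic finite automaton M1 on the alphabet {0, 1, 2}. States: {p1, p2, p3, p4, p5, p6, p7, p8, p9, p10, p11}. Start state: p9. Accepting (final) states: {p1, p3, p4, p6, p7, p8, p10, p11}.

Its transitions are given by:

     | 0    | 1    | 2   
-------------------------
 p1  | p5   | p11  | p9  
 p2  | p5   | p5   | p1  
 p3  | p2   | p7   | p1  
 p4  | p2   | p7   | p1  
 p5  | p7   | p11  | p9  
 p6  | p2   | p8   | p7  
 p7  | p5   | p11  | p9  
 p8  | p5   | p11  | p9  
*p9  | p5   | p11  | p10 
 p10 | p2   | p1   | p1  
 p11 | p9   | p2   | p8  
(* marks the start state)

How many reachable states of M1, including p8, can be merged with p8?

3

States {p3,p4,p6} cannot be reached from the start state, so discard them.
P0 = {p1,p7,p8,p10,p11} | {p2,p5,p9}.
Split {p1,p7,p8,p10,p11} by δ(·,1) → {p1,p7,p8,p10} and {p11}.
Refine {p1,p7,p8,p10} on symbol 1: members go to different blocks, giving {p1,p7,p8} and {p10}.
On input 0, block {p2,p5,p9} splits into {p2,p9} and {p5}.
Refine {p2,p9} on symbol 1: members go to different blocks, giving {p2} and {p9}.
Stable partition: {p1,p7,p8} | {p2} | {p11} | {p10} | {p5} | {p9} — 6 equivalence classes.
State p8 belongs to the block {p1,p7,p8}, which has 3 states.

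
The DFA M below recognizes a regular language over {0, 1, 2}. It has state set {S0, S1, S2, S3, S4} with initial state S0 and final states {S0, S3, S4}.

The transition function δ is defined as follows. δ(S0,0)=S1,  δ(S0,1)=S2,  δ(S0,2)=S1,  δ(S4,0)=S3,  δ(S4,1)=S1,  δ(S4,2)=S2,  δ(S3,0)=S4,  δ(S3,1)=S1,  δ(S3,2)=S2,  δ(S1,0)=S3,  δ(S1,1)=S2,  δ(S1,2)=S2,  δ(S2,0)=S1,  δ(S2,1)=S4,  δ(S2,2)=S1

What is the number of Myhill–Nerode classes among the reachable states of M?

4

Every state is reachable, so we keep all 5.
P0 = {S0,S3,S4} | {S1,S2}.
Refine {S0,S3,S4} on symbol 0: members go to different blocks, giving {S3,S4} and {S0}.
Split {S1,S2} by δ(·,0) → {S1} and {S2}.
Stable partition: {S3,S4} | {S1} | {S0} | {S2} — 4 equivalence classes.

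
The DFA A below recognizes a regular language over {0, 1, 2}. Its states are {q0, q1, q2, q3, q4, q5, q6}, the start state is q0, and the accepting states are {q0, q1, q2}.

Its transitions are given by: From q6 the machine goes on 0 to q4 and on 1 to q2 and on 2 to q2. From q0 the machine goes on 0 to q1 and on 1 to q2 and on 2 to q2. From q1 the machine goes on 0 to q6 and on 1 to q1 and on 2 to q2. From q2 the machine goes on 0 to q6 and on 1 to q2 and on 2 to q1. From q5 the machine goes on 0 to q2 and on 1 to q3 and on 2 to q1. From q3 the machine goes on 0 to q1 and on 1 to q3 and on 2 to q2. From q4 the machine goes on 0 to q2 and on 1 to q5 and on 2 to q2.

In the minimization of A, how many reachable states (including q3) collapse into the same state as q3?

3

P0 = {q0,q1,q2} | {q3,q4,q5,q6}.
Split {q0,q1,q2} by δ(·,0) → {q1,q2} and {q0}.
Split {q3,q4,q5,q6} by δ(·,0) → {q3,q4,q5} and {q6}.
The partition is now stable with 4 blocks: {q1,q2} | {q3,q4,q5} | {q0} | {q6}.
The equivalence class containing q3 is {q3,q4,q5}, of size 3.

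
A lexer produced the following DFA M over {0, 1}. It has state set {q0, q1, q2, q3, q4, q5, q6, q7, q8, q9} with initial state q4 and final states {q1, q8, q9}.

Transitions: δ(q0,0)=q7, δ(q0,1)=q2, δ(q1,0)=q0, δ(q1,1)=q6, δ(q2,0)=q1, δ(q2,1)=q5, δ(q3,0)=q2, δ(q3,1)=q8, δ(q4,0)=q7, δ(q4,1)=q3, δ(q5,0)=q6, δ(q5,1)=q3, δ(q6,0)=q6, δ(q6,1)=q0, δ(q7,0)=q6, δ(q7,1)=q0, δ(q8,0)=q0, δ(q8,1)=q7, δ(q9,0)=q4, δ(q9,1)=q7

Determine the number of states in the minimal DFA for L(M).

6

Reachable states from the start: {q0,q1,q2,q3,q4,q5,q6,q7,q8}. Unreachable: {q9} — drop them.
Initial partition by acceptance: {q1,q8} | {q0,q2,q3,q4,q5,q6,q7}.
On input 0, block {q0,q2,q3,q4,q5,q6,q7} splits into {q0,q3,q4,q5,q6,q7} and {q2}.
Split {q0,q3,q4,q5,q6,q7} by δ(·,0) → {q0,q4,q5,q6,q7} and {q3}.
Split {q0,q4,q5,q6,q7} by δ(·,1) → {q4,q5} and {q6,q7} and {q0}.
Stable partition: {q1,q8} | {q4,q5} | {q2} | {q3} | {q6,q7} | {q0} — 6 equivalence classes.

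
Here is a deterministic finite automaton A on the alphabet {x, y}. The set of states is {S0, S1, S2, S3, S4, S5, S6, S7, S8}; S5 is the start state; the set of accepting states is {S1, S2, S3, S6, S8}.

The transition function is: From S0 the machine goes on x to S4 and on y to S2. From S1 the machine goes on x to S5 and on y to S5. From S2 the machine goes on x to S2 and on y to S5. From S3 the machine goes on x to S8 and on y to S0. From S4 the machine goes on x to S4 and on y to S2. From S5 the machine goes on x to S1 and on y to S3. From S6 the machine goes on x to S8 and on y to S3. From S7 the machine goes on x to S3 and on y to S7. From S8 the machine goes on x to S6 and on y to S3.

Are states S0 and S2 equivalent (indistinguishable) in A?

No

States {S7} cannot be reached from the start state, so discard them.
Initial partition by acceptance: {S1,S2,S3,S6,S8} | {S0,S4,S5}.
Refine {S1,S2,S3,S6,S8} on symbol x: members go to different blocks, giving {S2,S3,S6,S8} and {S1}.
On input y, block {S2,S3,S6,S8} splits into {S2,S3} and {S6,S8}.
Split {S2,S3} by δ(·,x) → {S2} and {S3}.
On input x, block {S0,S4,S5} splits into {S0,S4} and {S5}.
The partition is now stable with 6 blocks: {S2} | {S0,S4} | {S1} | {S6,S8} | {S3} | {S5}.
S0 and S2 end up in different blocks, so they are distinguishable. For instance, the string 'ε' is accepted from only S2.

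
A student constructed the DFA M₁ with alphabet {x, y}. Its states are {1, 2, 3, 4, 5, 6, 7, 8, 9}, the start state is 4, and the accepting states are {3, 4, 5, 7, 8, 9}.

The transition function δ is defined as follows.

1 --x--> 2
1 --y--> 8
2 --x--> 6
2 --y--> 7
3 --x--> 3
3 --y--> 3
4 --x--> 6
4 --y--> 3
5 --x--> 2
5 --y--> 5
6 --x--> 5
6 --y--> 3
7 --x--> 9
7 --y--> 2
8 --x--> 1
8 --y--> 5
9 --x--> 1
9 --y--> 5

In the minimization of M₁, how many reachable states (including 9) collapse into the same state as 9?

2

Initial partition by acceptance: {3,4,5,7,8,9} | {1,2,6}.
On input x, block {3,4,5,7,8,9} splits into {4,5,8,9} and {3,7}.
Split {4,5,8,9} by δ(·,y) → {5,8,9} and {4}.
Split {1,2,6} by δ(·,x) → {1,2} and {6}.
Split {1,2} by δ(·,x) → {1} and {2}.
Refine {5,8,9} on symbol x: members go to different blocks, giving {8,9} and {5}.
Split {3,7} by δ(·,x) → {3} and {7}.
The partition is now stable with 8 blocks: {8,9} | {1} | {3} | {4} | {6} | {2} | {5} | {7}.
State 9 belongs to the block {8,9}, which has 2 states.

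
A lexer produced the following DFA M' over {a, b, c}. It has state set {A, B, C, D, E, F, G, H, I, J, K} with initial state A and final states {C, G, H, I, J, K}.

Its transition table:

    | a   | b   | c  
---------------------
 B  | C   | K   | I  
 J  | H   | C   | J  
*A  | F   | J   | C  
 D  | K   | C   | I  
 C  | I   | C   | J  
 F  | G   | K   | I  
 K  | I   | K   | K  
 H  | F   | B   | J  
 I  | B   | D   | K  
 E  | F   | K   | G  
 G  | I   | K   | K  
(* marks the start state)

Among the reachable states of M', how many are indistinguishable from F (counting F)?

3

First remove the unreachable states {E}; 10 states remain.
P0 = {C,G,H,I,J,K} | {A,B,D,F}.
Split {C,G,H,I,J,K} by δ(·,a) → {C,G,J,K} and {H,I}.
Refine {A,B,D,F} on symbol a: members go to different blocks, giving {B,D,F} and {A}.
No further refinement is possible. Final partition (4 blocks): {C,G,J,K} | {B,D,F} | {H,I} | {A}.
The equivalence class containing F is {B,D,F}, of size 3.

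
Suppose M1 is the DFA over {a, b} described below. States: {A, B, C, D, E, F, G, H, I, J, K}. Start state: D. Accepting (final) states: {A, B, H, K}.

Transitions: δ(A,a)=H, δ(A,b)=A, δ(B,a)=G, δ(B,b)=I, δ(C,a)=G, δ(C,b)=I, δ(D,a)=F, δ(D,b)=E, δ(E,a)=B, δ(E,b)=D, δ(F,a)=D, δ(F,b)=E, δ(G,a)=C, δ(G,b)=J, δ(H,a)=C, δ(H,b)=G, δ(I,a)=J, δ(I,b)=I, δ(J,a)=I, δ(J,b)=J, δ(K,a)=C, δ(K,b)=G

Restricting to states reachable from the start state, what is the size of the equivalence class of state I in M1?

4

Reachable states from the start: {B,C,D,E,F,G,I,J}. Unreachable: {A,H,K} — drop them.
P0 = {B} | {C,D,E,F,G,I,J}.
On input a, block {C,D,E,F,G,I,J} splits into {C,D,F,G,I,J} and {E}.
Split {C,D,F,G,I,J} by δ(·,b) → {C,G,I,J} and {D,F}.
The partition is now stable with 4 blocks: {B} | {C,G,I,J} | {E} | {D,F}.
State I belongs to the block {C,G,I,J}, which has 4 states.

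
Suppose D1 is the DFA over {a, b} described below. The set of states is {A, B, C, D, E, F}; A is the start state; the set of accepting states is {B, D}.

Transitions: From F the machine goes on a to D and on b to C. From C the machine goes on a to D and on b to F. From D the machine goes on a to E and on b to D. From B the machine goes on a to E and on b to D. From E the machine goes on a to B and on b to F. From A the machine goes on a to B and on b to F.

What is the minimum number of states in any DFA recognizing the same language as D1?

2

P0 = {B,D} | {A,C,E,F}.
The partition is now stable with 2 blocks: {B,D} | {A,C,E,F}.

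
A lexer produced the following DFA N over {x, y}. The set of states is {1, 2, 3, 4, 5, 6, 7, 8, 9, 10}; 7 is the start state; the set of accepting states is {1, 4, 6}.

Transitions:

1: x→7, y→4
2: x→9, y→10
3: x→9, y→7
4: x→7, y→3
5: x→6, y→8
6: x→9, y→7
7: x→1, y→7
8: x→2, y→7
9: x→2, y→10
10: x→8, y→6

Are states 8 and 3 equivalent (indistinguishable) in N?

First remove the unreachable states {5}; 9 states remain.
P0 = {1,4,6} | {2,3,7,8,9,10}.
On input y, block {1,4,6} splits into {4,6} and {1}.
Split {2,3,7,8,9,10} by δ(·,x) → {2,3,8,9,10} and {7}.
Refine {4,6} on symbol x: members go to different blocks, giving {4} and {6}.
Refine {2,3,8,9,10} on symbol y: members go to different blocks, giving {2,9} and {3,8} and {10}.
No further refinement is possible. Final partition (7 blocks): {4} | {2,9} | {1} | {7} | {6} | {3,8} | {10}.
8 and 3 lie in the same block of the stable partition, so they are equivalent — no string distinguishes them.

Yes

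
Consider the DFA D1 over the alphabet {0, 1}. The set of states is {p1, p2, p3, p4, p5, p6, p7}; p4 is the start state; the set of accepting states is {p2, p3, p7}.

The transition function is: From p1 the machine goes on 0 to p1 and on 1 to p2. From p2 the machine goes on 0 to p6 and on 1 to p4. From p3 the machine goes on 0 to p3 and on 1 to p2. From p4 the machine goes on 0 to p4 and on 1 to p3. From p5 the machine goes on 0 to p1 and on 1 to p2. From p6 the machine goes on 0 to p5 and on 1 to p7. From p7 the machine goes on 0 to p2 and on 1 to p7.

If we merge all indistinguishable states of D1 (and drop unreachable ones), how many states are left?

6

Start with accepting vs non-accepting: {p2,p3,p7} | {p1,p4,p5,p6}.
Split {p2,p3,p7} by δ(·,0) → {p3,p7} and {p2}.
Split {p3,p7} by δ(·,0) → {p3} and {p7}.
On input 1, block {p1,p4,p5,p6} splits into {p1,p5} and {p4} and {p6}.
The partition is now stable with 6 blocks: {p3} | {p1,p5} | {p2} | {p7} | {p4} | {p6}.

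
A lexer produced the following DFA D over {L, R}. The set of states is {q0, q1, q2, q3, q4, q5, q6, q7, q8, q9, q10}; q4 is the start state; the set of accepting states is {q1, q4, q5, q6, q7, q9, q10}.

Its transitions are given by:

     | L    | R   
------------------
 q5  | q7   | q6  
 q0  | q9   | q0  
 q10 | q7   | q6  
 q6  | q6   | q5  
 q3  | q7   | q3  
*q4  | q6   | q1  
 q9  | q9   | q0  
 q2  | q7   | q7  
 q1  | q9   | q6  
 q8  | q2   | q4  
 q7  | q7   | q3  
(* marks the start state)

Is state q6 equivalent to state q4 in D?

Yes

States {q2,q8,q10} cannot be reached from the start state, so discard them.
Start with accepting vs non-accepting: {q1,q4,q5,q6,q7,q9} | {q0,q3}.
Split {q1,q4,q5,q6,q7,q9} by δ(·,R) → {q1,q4,q5,q6} and {q7,q9}.
Split {q1,q4,q5,q6} by δ(·,L) → {q1,q5} and {q4,q6}.
No further refinement is possible. Final partition (4 blocks): {q1,q5} | {q0,q3} | {q7,q9} | {q4,q6}.
q6 and q4 lie in the same block of the stable partition, so they are equivalent — no string distinguishes them.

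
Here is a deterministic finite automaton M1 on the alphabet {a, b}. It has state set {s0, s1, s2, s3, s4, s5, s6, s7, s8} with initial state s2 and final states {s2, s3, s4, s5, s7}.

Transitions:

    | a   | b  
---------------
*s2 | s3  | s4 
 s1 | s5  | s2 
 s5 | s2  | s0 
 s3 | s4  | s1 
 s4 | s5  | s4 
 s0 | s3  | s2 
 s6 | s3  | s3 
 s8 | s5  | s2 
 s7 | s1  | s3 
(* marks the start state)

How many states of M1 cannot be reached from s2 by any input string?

Starting at s2 and following transitions, the reachable set is {s0, s1, s2, s3, s4, s5}. That leaves s6, s7, s8 unreachable — 3 in total.

3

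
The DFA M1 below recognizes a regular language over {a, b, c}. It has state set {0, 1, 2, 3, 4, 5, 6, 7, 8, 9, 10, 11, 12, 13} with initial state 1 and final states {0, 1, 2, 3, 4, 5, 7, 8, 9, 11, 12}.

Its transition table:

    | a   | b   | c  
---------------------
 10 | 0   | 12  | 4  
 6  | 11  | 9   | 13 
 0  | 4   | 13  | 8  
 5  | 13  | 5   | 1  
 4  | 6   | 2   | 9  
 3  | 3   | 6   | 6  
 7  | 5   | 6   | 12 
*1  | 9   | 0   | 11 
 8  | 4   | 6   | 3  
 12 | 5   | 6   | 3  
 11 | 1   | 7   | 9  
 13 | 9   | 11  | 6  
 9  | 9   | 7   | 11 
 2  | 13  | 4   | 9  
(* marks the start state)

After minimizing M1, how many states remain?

States {10} cannot be reached from the start state, so discard them.
Start with accepting vs non-accepting: {0,1,2,3,4,5,7,8,9,11,12} | {6,13}.
On input a, block {0,1,2,3,4,5,7,8,9,11,12} splits into {0,1,3,7,8,9,11,12} and {2,4,5}.
Refine {0,1,3,7,8,9,11,12} on symbol a: members go to different blocks, giving {0,7,8,12} and {1,3,9,11}.
Refine {0,7,8,12} on symbol c: members go to different blocks, giving {0,7} and {8,12}.
On input b, block {1,3,9,11} splits into {1,9,11} and {3}.
No further refinement is possible. Final partition (6 blocks): {0,7} | {6,13} | {2,4,5} | {1,9,11} | {8,12} | {3}.

6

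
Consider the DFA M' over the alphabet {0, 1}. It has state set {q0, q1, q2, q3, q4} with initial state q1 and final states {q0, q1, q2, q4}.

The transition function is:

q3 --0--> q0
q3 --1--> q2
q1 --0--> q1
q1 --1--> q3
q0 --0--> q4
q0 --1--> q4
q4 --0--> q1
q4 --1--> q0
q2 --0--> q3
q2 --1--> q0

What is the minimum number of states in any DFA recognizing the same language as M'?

Initial partition by acceptance: {q0,q1,q2,q4} | {q3}.
Refine {q0,q1,q2,q4} on symbol 0: members go to different blocks, giving {q0,q1,q4} and {q2}.
On input 1, block {q0,q1,q4} splits into {q0,q4} and {q1}.
Refine {q0,q4} on symbol 0: members go to different blocks, giving {q0} and {q4}.
Stable partition: {q0} | {q3} | {q2} | {q1} | {q4} — 5 equivalence classes.

5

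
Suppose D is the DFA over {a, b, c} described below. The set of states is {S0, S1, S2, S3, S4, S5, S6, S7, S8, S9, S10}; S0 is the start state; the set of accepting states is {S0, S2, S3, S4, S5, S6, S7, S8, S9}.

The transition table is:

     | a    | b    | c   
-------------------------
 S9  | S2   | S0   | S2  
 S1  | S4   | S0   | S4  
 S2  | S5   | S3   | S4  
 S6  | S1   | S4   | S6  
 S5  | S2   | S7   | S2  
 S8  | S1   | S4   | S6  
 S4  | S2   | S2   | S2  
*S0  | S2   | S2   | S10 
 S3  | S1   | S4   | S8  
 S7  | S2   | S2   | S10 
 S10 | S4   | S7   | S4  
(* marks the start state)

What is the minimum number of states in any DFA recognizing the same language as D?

6

Reachable states from the start: {S0,S1,S2,S3,S4,S5,S6,S7,S8,S10}. Unreachable: {S9} — drop them.
Initial partition by acceptance: {S0,S2,S3,S4,S5,S6,S7,S8} | {S1,S10}.
Split {S0,S2,S3,S4,S5,S6,S7,S8} by δ(·,a) → {S0,S2,S4,S5,S7} and {S3,S6,S8}.
Split {S0,S2,S4,S5,S7} by δ(·,b) → {S0,S4,S5,S7} and {S2}.
Split {S0,S4,S5,S7} by δ(·,b) → {S0,S4,S7} and {S5}.
Refine {S0,S4,S7} on symbol c: members go to different blocks, giving {S0,S7} and {S4}.
No further refinement is possible. Final partition (6 blocks): {S0,S7} | {S1,S10} | {S3,S6,S8} | {S2} | {S5} | {S4}.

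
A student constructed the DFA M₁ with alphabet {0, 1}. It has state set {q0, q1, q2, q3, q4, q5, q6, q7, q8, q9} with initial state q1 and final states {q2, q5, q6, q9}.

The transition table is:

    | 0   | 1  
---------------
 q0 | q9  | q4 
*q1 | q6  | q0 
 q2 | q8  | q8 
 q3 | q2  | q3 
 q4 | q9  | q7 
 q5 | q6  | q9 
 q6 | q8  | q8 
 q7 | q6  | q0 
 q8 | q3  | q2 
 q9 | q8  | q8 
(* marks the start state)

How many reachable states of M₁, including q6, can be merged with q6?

First remove the unreachable states {q5}; 9 states remain.
P0 = {q2,q6,q9} | {q0,q1,q3,q4,q7,q8}.
On input 0, block {q0,q1,q3,q4,q7,q8} splits into {q0,q1,q3,q4,q7} and {q8}.
Stable partition: {q2,q6,q9} | {q0,q1,q3,q4,q7} | {q8} — 3 equivalence classes.
State q6 belongs to the block {q2,q6,q9}, which has 3 states.

3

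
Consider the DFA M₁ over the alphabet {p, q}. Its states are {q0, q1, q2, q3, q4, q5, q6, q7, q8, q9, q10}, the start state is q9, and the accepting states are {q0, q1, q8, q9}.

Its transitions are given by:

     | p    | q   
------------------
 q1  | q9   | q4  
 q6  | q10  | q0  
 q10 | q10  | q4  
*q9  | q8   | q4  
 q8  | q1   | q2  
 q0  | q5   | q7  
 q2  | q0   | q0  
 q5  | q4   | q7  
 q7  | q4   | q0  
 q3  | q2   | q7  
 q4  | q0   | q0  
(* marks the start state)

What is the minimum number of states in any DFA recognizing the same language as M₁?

5

First remove the unreachable states {q3,q6,q10}; 8 states remain.
P0 = {q0,q1,q8,q9} | {q2,q4,q5,q7}.
Split {q0,q1,q8,q9} by δ(·,p) → {q1,q8,q9} and {q0}.
On input p, block {q2,q4,q5,q7} splits into {q2,q4} and {q5,q7}.
Split {q5,q7} by δ(·,q) → {q5} and {q7}.
Stable partition: {q1,q8,q9} | {q2,q4} | {q0} | {q5} | {q7} — 5 equivalence classes.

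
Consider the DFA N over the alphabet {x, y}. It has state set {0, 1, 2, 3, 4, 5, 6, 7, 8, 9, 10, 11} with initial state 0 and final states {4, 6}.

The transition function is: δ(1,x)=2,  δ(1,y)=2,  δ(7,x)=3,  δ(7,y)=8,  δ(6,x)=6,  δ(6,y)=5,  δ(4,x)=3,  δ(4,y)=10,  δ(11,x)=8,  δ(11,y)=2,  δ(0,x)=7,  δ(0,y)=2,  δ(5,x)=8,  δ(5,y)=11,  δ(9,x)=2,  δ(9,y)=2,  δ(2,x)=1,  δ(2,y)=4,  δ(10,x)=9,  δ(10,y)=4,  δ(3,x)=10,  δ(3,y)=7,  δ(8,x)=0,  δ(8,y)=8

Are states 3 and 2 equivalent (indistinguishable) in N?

No

States {5,6,11} cannot be reached from the start state, so discard them.
Initial partition by acceptance: {4} | {0,1,2,3,7,8,9,10}.
Split {0,1,2,3,7,8,9,10} by δ(·,y) → {0,1,3,7,8,9} and {2,10}.
Refine {0,1,3,7,8,9} on symbol x: members go to different blocks, giving {0,7,8} and {1,3,9}.
Refine {0,7,8} on symbol x: members go to different blocks, giving {0,8} and {7}.
Split {0,8} by δ(·,x) → {0} and {8}.
Split {1,3,9} by δ(·,y) → {1,9} and {3}.
No further refinement is possible. Final partition (7 blocks): {4} | {0} | {2,10} | {1,9} | {7} | {8} | {3}.
3 and 2 end up in different blocks, so they are distinguishable. For instance, the string 'y' is accepted from only 2.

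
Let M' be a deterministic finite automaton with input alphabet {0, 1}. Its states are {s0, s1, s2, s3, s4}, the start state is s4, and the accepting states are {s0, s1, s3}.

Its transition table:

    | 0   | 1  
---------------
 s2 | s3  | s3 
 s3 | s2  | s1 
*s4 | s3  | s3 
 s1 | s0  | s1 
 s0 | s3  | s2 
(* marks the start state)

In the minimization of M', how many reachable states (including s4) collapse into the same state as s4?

All states are reachable from the start state.
Start with accepting vs non-accepting: {s0,s1,s3} | {s2,s4}.
Split {s0,s1,s3} by δ(·,0) → {s0,s1} and {s3}.
Refine {s0,s1} on symbol 0: members go to different blocks, giving {s0} and {s1}.
No further refinement is possible. Final partition (4 blocks): {s0} | {s2,s4} | {s3} | {s1}.
The equivalence class containing s4 is {s2,s4}, of size 2.

2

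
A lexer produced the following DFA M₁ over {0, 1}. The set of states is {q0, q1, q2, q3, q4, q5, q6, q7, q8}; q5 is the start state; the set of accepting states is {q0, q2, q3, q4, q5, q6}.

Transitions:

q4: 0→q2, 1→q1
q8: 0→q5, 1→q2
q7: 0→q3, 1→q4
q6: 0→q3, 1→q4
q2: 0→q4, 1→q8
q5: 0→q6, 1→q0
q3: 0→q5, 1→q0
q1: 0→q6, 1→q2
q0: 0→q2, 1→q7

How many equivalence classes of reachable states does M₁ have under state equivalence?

3

Start with accepting vs non-accepting: {q0,q2,q3,q4,q5,q6} | {q1,q7,q8}.
On input 1, block {q0,q2,q3,q4,q5,q6} splits into {q0,q2,q4} and {q3,q5,q6}.
The partition is now stable with 3 blocks: {q0,q2,q4} | {q1,q7,q8} | {q3,q5,q6}.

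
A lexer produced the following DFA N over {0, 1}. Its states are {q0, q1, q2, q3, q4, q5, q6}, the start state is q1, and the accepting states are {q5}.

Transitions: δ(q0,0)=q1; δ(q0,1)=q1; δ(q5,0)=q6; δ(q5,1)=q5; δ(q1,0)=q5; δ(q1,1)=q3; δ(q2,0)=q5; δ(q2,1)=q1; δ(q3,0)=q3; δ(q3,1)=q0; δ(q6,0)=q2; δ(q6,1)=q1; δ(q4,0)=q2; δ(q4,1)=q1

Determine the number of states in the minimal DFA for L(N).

6

States {q4} cannot be reached from the start state, so discard them.
Initial partition by acceptance: {q5} | {q0,q1,q2,q3,q6}.
On input 0, block {q0,q1,q2,q3,q6} splits into {q0,q3,q6} and {q1,q2}.
On input 0, block {q0,q3,q6} splits into {q0,q6} and {q3}.
Refine {q1,q2} on symbol 1: members go to different blocks, giving {q1} and {q2}.
Split {q0,q6} by δ(·,0) → {q0} and {q6}.
Stable partition: {q5} | {q0} | {q1} | {q3} | {q2} | {q6} — 6 equivalence classes.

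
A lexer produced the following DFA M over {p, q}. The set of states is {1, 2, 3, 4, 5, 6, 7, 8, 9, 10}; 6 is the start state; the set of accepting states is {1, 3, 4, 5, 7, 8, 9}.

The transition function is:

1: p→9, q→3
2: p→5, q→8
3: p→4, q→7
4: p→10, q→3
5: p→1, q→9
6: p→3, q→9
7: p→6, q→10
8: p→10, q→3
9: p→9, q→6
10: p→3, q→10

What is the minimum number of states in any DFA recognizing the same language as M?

States {1,2,5,8} cannot be reached from the start state, so discard them.
Start with accepting vs non-accepting: {3,4,7,9} | {6,10}.
Split {3,4,7,9} by δ(·,p) → {3,9} and {4,7}.
Split {3,9} by δ(·,p) → {3} and {9}.
Split {6,10} by δ(·,q) → {6} and {10}.
Split {4,7} by δ(·,p) → {4} and {7}.
Stable partition: {3} | {6} | {4} | {9} | {10} | {7} — 6 equivalence classes.

6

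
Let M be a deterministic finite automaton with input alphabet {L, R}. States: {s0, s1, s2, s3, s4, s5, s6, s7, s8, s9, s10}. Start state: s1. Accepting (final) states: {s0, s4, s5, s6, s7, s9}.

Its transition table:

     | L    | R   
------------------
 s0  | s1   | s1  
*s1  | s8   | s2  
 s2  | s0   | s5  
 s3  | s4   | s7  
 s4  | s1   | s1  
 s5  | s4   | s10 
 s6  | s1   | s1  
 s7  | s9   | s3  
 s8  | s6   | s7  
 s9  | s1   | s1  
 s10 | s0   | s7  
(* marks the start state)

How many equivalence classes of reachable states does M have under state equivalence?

4

Start with accepting vs non-accepting: {s0,s4,s5,s6,s7,s9} | {s1,s2,s3,s8,s10}.
Split {s0,s4,s5,s6,s7,s9} by δ(·,L) → {s0,s4,s6,s9} and {s5,s7}.
On input L, block {s1,s2,s3,s8,s10} splits into {s2,s3,s8,s10} and {s1}.
The partition is now stable with 4 blocks: {s0,s4,s6,s9} | {s2,s3,s8,s10} | {s5,s7} | {s1}.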